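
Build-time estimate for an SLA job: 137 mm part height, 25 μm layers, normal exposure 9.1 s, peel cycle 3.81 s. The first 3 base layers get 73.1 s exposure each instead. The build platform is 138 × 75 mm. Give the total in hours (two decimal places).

19.71 hours

Layers = ⌈137/0.025⌉ = 5480.
Base layers = 3 × (73.1 + 3.81), so 230.73 s.
Regular layers = 5477 × (9.1 + 3.81) = 70708.07 s.
Total = 230.73 + 70708.07 = 70938.8 s = 19.71 hours.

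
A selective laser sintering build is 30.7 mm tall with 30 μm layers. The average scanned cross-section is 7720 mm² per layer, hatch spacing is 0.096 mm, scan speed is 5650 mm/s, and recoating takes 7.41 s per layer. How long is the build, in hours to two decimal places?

Layer count = ceil(30.7 / 0.03) = 1024.
Per-layer scan distance = 7720 / 0.096 = 80416.7 mm.
Laser time per layer = 80416.7 / 5650, so 14.233 s.
Layer cycle: 14.233 + 7.41 → 21.643 s.
Build time = 1024 × 21.643 = 22162.432 s = 6.16 hours.

6.16 hours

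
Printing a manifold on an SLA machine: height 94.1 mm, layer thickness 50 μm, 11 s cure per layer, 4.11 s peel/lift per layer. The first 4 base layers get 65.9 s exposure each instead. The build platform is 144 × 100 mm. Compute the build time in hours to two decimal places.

Layers = ⌈94.1/0.05⌉ = 1882.
Bottom layers = 4 × (65.9 + 4.11), so 280.04 s.
Remaining layers = 1878 × (11 + 4.11) = 28376.58 s.
Sum: 280.04 + 28376.58 = 28656.62 s → 7.96 hours.

7.96 hours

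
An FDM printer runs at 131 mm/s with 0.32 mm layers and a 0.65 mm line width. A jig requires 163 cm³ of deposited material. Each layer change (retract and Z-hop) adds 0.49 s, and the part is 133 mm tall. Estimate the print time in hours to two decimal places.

Extrusion cross-section = 0.32 × 0.65 = 0.208 mm².
Total extruded path = 163000/0.208 = 783653.8 mm.
Extrusion time = 783653.8 / 131 = 5982.1 s.
Layers = ⌈133/0.32⌉ = 416.
Non-print overhead = 416 × 0.49, so 203.84 s.
Total = 5982.1 + 203.84 = 6185.94 s = 1.72 hours.

1.72 hours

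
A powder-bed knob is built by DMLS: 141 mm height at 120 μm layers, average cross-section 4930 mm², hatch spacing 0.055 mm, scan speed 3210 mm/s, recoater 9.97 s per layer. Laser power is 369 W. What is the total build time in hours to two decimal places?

Layer count = ceil(141 / 0.12) = 1175.
Scan path per layer = 4930 / 0.055 = 89636.4 mm.
Per-layer scan time = 89636.4 / 3210, so 27.9241 s.
Layer cycle = 27.9241 + 9.97 = 37.8941 s.
1175 layers × 37.8941 s/layer = 44525.5675 s, i.e. 12.37 hours.

12.37 hours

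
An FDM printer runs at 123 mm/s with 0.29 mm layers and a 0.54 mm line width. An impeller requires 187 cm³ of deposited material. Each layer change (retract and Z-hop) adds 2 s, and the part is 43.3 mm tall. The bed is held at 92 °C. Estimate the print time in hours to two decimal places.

2.78 hours

Line area: 0.29 × 0.54 → 0.1566 mm².
Total extruded path = 187000/0.1566 = 1194125.2 mm.
Extrusion time: 1194125.2 / 123 → 9708.3 s.
Layers = ⌈43.3/0.29⌉ = 150.
Z-hop total = 150 × 2 = 300 s.
Altogether 9708.3 + 300 = 10008.3 s, i.e. 2.78 hours.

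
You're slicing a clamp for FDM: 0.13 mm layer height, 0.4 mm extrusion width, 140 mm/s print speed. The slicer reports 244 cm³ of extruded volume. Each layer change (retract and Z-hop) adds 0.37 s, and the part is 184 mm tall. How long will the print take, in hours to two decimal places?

9.46 hours

Extrusion cross-section = 0.13 × 0.4, so 0.052 mm².
Total extruded path = 244000/0.052 = 4692307.7 mm.
Extrusion time: 4692307.7 / 140 → 33516.5 s.
Layers = ⌈184/0.13⌉ = 1416.
Non-print overhead = 1416 × 0.37, so 523.92 s.
Altogether 33516.5 + 523.92 = 34040.42 s, i.e. 9.46 hours.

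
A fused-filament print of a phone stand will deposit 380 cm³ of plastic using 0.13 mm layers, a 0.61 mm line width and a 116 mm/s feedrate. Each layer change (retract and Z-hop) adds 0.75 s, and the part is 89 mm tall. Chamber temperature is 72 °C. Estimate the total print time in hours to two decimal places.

Extrusion cross-section = 0.13 × 0.61, so 0.0793 mm².
Total extruded path = 380000/0.0793 = 4791929.4 mm.
Extrusion time: 4791929.4 / 116 → 41309.7 s.
Number of layers: 89 / 0.13 → 685 (rounded up).
Non-print overhead: 685 × 0.75 → 513.75 s.
Total = 41309.7 + 513.75 = 41823.45 s = 11.62 hours.

11.62 hours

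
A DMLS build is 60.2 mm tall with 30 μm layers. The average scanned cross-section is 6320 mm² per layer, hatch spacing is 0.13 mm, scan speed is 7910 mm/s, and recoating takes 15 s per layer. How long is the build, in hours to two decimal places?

11.79 hours

Layer count = ceil(60.2 / 0.03) = 2007.
Hatch length per layer: 6320 / 0.13 → 48615.4 mm.
Per-layer scan time = 48615.4 / 7910 = 6.1461 s.
Time per layer = 6.1461 + 15 = 21.1461 s.
2007 layers × 21.1461 s/layer = 42440.2227 s, i.e. 11.79 hours.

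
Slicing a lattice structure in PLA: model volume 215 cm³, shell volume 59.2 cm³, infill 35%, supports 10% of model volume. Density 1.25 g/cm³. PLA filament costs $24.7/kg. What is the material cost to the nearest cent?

$4.18

Interior volume: 215 − 59.2 → 155.8 cm³.
Infill volume: 0.35 × 155.8 → 54.53 cm³.
Support = 0.10 × 215, so 21.5 cm³.
Deposited volume: 59.2 + 54.53 + 21.5 → 135.23 cm³.
Mass: 135.23 × 1.25 → 169.0375 g.
At $24.7/kg: 169.0375/1000 × 24.7 = $4.18.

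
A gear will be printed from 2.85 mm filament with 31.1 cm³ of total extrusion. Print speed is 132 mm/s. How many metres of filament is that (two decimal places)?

4.88 m

A = π r² = π × 1.425² = 6.3794 mm².
L = 31100 mm³ / 6.3794 mm² = 4875.07 mm, i.e. 4.88 m.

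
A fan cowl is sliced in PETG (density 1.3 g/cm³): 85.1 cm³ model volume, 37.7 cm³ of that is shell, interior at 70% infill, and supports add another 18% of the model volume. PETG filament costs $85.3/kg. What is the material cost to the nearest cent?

Interior volume = 85.1 − 37.7 = 47.4 cm³.
Infill deposited: 0.70 × 47.4 → 33.18 cm³.
Support = 0.18 × 85.1, so 15.318 cm³.
Total printed volume = 37.7 + 33.18 + 15.318 = 86.198 cm³.
Mass = 86.198 × 1.3, so 112.0574 g.
At $85.3/kg: 112.0574/1000 × 85.3 = $9.56.

$9.56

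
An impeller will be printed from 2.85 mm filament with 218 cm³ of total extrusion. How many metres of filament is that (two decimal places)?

34.17 m

Cross-section of 2.85 mm filament: π·(2.85/2)² = 6.3794 mm².
L = 218000 mm³ / 6.3794 mm² = 34172.49 mm, i.e. 34.17 m.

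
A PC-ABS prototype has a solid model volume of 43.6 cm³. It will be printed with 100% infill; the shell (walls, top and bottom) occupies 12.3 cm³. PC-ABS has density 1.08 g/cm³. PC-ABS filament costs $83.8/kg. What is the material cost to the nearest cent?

$3.95

Volume inside the shell: 43.6 − 12.3 → 31.3 cm³.
Deposited infill = 1.00 × 31.3 = 31.3 cm³.
Deposited volume: 12.3 + 31.3 → 43.6 cm³.
Mass = 43.6 × 1.08, so 47.088 g.
Cost = 47.088 g / 1000 × $83.8/kg = $3.95.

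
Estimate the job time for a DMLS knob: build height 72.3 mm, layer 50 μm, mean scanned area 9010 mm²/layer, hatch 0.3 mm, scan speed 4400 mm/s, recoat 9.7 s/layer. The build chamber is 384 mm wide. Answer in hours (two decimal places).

Number of layers: 72.3 / 0.05 → 1446 (rounded up).
Per-layer scan distance = 9010 / 0.3 = 30033.3 mm.
Laser time per layer = 30033.3 / 4400 = 6.8258 s.
Time per layer = 6.8258 + 9.7, so 16.5258 s.
Build time = 1446 × 16.5258 = 23896.3068 s = 6.64 hours.

6.64 hours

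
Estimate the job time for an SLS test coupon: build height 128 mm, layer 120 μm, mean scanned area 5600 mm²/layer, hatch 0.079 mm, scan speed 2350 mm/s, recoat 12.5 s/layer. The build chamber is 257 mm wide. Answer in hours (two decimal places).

Number of layers: 128 / 0.12 → 1067 (rounded up).
Hatch length per layer = 5600 / 0.079 = 70886.1 mm.
Scan time per layer: 70886.1 / 2350 → 30.1643 s.
Time per layer: 30.1643 + 12.5 → 42.6643 s.
Build time = 1067 × 42.6643 = 45522.8081 s = 12.65 hours.

12.65 hours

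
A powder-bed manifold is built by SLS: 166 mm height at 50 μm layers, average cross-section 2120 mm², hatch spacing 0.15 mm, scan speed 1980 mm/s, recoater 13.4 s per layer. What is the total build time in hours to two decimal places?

Layer count = ceil(166 / 0.05) = 3320.
Per-layer scan distance: 2120 / 0.15 → 14133.3 mm.
Scan time per layer = 14133.3 / 1980, so 7.138 s.
Time per layer = 7.138 + 13.4 = 20.538 s.
Build time = 3320 × 20.538 = 68186.16 s = 18.94 hours.

18.94 hours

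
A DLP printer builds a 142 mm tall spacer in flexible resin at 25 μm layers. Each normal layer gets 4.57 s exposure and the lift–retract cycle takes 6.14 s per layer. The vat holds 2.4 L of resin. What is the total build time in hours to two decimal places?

16.90 hours

Number of layers: 142 / 0.025 → 5680 (rounded up).
Per-layer time = 4.57 + 6.14, so 10.71 s.
Total = 5680 × 10.71 = 60832.8 s = 16.90 hours.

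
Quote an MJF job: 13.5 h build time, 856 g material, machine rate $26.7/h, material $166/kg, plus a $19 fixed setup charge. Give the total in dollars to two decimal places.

$521.55

Time charge: 26.7 × 13.5 → $360.45.
Feedstock cost = 166 × 856/1000 = $142.096.
Adding setup: 360.45 + 142.096 + 19 → 521.546 ≈ $521.55.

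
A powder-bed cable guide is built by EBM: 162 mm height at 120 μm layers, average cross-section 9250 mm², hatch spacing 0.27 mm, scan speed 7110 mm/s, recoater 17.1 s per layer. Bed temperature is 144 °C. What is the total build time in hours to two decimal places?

8.22 hours

Layers = ⌈162/0.12⌉ = 1350.
Scan path per layer: 9250 / 0.27 → 34259.3 mm.
Per-layer scan time = 34259.3 / 7110 = 4.8185 s.
Layer cycle: 4.8185 + 17.1 → 21.9185 s.
1350 layers × 21.9185 s/layer = 29589.975 s, i.e. 8.22 hours.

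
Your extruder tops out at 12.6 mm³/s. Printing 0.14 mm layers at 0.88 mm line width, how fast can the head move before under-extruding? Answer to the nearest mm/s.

102 mm/s

A = 0.14 × 0.88, so 0.1232 mm².
v_max = Q/A = 12.6/0.1232 = 102.27 mm/s → 102 mm/s.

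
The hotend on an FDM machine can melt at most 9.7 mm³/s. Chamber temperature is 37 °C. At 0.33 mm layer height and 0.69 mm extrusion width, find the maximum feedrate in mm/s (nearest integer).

43 mm/s

Bead cross-section = 0.33 × 0.69, so 0.2277 mm².
Max speed = 9.7 / 0.2277 = 42.60 ≈ 43 mm/s.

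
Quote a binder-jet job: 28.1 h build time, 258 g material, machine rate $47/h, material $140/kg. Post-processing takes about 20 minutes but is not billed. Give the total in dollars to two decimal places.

$1356.82

Machine-time cost = 47 × 28.1 = $1320.70.
Feedstock cost = 140 × 258/1000, so $36.12.
Total = 1320.70 + 36.12 = $1356.82.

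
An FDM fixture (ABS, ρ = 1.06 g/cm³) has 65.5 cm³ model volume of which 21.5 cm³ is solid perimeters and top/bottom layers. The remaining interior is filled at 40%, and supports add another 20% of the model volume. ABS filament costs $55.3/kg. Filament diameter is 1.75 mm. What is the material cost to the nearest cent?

$3.06

Infill region: 65.5 − 21.5 → 44 cm³.
Infill volume: 0.40 × 44 → 17.6 cm³.
Support = 0.20 × 65.5, so 13.1 cm³.
Total extruded = 21.5 + 17.6 + 13.1, so 52.2 cm³.
Mass = 52.2 × 1.06 = 55.332 g.
Cost = 55.332 g / 1000 × $55.3/kg = $3.06.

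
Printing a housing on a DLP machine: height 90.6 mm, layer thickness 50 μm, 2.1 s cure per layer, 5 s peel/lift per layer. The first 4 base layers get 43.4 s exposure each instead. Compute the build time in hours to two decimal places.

Layer count = ceil(90.6 / 0.05) = 1812.
Burn-in layers: 4 × (43.4 + 5) → 193.6 s.
Normal layers = 1808 × (2.1 + 5) = 12836.8 s.
Total = 193.6 + 12836.8 = 13030.4 s = 3.62 hours.

3.62 hours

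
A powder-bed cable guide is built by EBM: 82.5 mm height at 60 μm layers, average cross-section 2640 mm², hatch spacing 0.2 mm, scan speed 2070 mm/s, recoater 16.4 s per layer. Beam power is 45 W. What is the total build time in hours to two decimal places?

Layer count = ceil(82.5 / 0.06) = 1375.
Per-layer scan distance = 2640 / 0.2, so 13200 mm.
Per-layer scan time: 13200 / 2070 → 6.3768 s.
Layer cycle = 6.3768 + 16.4 = 22.7768 s.
1375 layers × 22.7768 s/layer = 31318.1 s, i.e. 8.70 hours.

8.70 hours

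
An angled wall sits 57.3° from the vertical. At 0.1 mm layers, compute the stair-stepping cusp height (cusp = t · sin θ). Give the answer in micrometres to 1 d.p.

h_c = t·sin θ = 0.1 × 0.8415 = 0.08415 mm (84.2 μm).

84.2 μm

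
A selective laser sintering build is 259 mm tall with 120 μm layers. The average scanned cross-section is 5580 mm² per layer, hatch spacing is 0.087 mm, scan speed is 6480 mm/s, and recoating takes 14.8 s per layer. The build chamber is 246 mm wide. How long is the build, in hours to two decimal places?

Number of layers: 259 / 0.12 → 2159 (rounded up).
Hatch length per layer: 5580 / 0.087 → 64137.9 mm.
Laser time per layer = 64137.9 / 6480, so 9.8978 s.
Per-layer time = 9.8978 + 14.8, so 24.6978 s.
2159 layers × 24.6978 s/layer = 53322.5502 s, i.e. 14.81 hours.

14.81 hours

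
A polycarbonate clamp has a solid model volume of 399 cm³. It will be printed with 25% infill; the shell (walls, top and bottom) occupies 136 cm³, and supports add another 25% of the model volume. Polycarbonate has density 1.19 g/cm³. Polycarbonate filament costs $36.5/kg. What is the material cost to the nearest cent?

$13.10

Infill region = 399 − 136, so 263 cm³.
Infill deposited: 0.25 × 263 → 65.75 cm³.
Support = 0.25 × 399 = 99.75 cm³.
Deposited volume = 136 + 65.75 + 99.75, so 301.5 cm³.
Mass = 301.5 × 1.19 = 358.785 g.
At $36.5/kg: 358.785/1000 × 36.5 = $13.10.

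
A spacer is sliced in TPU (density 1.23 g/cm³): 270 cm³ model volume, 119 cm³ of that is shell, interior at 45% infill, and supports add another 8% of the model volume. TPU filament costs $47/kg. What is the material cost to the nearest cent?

Infill region: 270 − 119 → 151 cm³.
Infill volume: 0.45 × 151 → 67.95 cm³.
Support = 0.08 × 270, so 21.6 cm³.
Deposited volume: 119 + 67.95 + 21.6 → 208.55 cm³.
Mass: 208.55 × 1.23 → 256.5165 g.
At $47/kg: 256.5165/1000 × 47 = $12.06.

$12.06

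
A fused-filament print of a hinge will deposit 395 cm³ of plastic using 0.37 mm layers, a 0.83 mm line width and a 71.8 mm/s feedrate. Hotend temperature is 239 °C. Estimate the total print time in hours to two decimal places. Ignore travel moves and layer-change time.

Bead cross-section = 0.37 × 0.83 = 0.3071 mm².
Total extruded path = 395000/0.3071 = 1286226 mm.
Time extruding = 1286226 / 71.8, so 17914 s.
Converting: 17914 s = 4.98 hours.

4.98 hours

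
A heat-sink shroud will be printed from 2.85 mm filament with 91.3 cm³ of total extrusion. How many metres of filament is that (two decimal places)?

14.31 m

Filament cross-section = π × (2.85/2)² = 6.3794 mm².
L = 91300 mm³ / 6.3794 mm² = 14311.69 mm, i.e. 14.31 m.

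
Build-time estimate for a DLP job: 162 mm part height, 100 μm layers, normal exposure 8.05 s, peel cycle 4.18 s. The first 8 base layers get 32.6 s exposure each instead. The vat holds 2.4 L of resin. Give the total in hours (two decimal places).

5.56 hours

Number of layers: 162 / 0.1 → 1620 (rounded up).
Burn-in layers = 8 × (32.6 + 4.18), so 294.24 s.
Remaining layers: 1612 × (8.05 + 4.18) → 19714.76 s.
Sum: 294.24 + 19714.76 = 20009 s → 5.56 hours.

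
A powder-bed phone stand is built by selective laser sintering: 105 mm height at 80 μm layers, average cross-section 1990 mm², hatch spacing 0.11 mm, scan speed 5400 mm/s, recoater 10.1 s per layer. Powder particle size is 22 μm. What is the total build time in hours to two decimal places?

Number of layers: 105 / 0.08 → 1313 (rounded up).
Hatch length per layer = 1990 / 0.11 = 18090.9 mm.
Laser time per layer = 18090.9 / 5400 = 3.3502 s.
Layer cycle: 3.3502 + 10.1 → 13.4502 s.
Build time = 1313 × 13.4502 = 17660.1126 s = 4.91 hours.

4.91 hours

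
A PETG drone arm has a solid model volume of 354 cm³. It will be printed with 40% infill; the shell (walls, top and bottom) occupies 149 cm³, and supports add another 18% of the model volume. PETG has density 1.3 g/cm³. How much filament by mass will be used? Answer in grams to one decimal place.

Infill region: 354 − 149 → 205 cm³.
Infill deposited = 0.40 × 205, so 82 cm³.
Support = 0.18 × 354, so 63.72 cm³.
Total extruded = 149 + 82 + 63.72 = 294.72 cm³.
Mass = 294.72 × 1.3, so 383.136 g.

383.1 g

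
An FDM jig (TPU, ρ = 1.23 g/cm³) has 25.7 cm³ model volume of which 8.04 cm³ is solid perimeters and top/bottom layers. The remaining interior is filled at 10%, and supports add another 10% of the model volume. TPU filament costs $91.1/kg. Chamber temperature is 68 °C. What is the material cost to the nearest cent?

Infill region: 25.7 − 8.04 → 17.66 cm³.
Infill deposited = 0.10 × 17.66, so 1.766 cm³.
Support = 0.10 × 25.7, so 2.57 cm³.
Total printed volume = 8.04 + 1.766 + 2.57, so 12.376 cm³.
Mass = 12.376 × 1.23, so 15.22248 g.
Cost = 15.22248 g / 1000 × $91.1/kg = $1.39.

$1.39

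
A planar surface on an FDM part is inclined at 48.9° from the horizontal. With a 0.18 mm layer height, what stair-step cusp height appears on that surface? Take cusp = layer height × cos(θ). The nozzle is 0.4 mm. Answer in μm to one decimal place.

118.3 μm

cos(48.9°) = 0.6574, so cusp = 0.18 × 0.6574 = 0.118332 mm → 118.3 μm.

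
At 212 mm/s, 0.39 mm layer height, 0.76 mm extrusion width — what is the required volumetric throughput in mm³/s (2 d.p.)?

62.84

A = 0.39 × 0.76 = 0.2964 mm².
Volumetric flow = 212 × 0.2964 = 62.84 mm³/s.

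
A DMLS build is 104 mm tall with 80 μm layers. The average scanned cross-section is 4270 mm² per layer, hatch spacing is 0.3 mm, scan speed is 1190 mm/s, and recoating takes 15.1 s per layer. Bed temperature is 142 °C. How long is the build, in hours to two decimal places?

9.77 hours

Number of layers: 104 / 0.08 → 1300 (rounded up).
Hatch length per layer: 4270 / 0.3 → 14233.3 mm.
Scan time per layer = 14233.3 / 1190 = 11.9608 s.
Time per layer = 11.9608 + 15.1 = 27.0608 s.
Build time = 1300 × 27.0608 = 35179.04 s = 9.77 hours.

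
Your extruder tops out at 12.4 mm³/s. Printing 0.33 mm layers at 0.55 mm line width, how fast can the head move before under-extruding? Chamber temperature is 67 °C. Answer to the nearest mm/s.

Bead cross-section: 0.33 × 0.55 → 0.1815 mm².
Max speed = 12.4 / 0.1815 = 68.32 ≈ 68 mm/s.

68 mm/s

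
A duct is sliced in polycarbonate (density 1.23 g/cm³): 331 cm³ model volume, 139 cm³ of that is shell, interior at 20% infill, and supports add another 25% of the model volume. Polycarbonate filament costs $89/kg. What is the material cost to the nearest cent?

Interior volume = 331 − 139 = 192 cm³.
Infill volume = 0.20 × 192, so 38.4 cm³.
Support = 0.25 × 331 = 82.75 cm³.
Total printed volume: 139 + 38.4 + 82.75 → 260.15 cm³.
Mass: 260.15 × 1.23 → 319.9845 g.
At $89/kg: 319.9845/1000 × 89 = $28.48.

$28.48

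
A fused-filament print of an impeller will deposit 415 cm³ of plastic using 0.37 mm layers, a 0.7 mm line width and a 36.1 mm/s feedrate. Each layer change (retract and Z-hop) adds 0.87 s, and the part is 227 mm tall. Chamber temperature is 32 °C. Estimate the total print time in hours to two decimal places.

12.48 hours

Line area = 0.37 × 0.7 = 0.259 mm².
Path length: 415000 mm³ / 0.259 mm² → 1602316.6 mm.
Time extruding: 1602316.6 / 36.1 → 44385.5 s.
Number of layers: 227 / 0.37 → 614 (rounded up).
Layer-change overhead = 614 × 0.87, so 534.18 s.
Total = 44385.5 + 534.18 = 44919.68 s = 12.48 hours.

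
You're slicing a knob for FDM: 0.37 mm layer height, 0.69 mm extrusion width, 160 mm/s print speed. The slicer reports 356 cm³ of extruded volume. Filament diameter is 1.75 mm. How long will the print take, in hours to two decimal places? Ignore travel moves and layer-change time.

2.42 hours

Line area: 0.37 × 0.69 → 0.2553 mm².
Path length: 356000 mm³ / 0.2553 mm² → 1394437.9 mm.
Print-move time: 1394437.9 / 160 → 8715.2 s.
8715.2 s = 2.42 hours.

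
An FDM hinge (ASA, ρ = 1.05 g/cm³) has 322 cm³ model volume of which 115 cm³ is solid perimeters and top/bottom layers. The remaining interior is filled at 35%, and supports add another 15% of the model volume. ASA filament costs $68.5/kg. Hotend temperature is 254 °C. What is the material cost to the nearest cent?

Interior volume: 322 − 115 → 207 cm³.
Deposited infill = 0.35 × 207, so 72.45 cm³.
Support: 0.15 × 322 → 48.3 cm³.
Total printed volume: 115 + 72.45 + 48.3 → 235.75 cm³.
Mass = 235.75 × 1.05 = 247.5375 g.
At $68.5/kg: 247.5375/1000 × 68.5 = $16.96.

$16.96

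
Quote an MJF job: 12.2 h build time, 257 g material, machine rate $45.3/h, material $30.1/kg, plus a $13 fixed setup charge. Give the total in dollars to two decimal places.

$573.40

Time charge = 45.3 × 12.2 = $552.66.
Feedstock cost: 30.1 × 257/1000 → $7.7357.
Adding setup: 552.66 + 7.7357 + 13 → 573.3957 ≈ $573.40.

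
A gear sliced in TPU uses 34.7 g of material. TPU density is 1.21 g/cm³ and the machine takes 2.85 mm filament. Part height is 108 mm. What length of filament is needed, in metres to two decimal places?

Volume = 34.7 g / 1.21 g·cm⁻³ = 28.6777 cm³ = 28677.7 mm³.
Cross-section of 2.85 mm filament: π·(2.85/2)² = 6.3794 mm².
L = V/A = 28677.7/6.3794 = 4495.36 mm → 4.50 m.

4.50 m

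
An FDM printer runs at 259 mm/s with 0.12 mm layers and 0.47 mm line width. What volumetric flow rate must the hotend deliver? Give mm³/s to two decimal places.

Extrusion cross-section = 0.12 × 0.47, so 0.0564 mm².
Volumetric flow = 259 × 0.0564 = 14.61 mm³/s.

14.61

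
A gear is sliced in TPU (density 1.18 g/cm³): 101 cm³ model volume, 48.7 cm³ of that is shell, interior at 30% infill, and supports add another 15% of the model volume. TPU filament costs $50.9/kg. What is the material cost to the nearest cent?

Interior volume = 101 − 48.7 = 52.3 cm³.
Deposited infill = 0.30 × 52.3 = 15.69 cm³.
Support: 0.15 × 101 → 15.15 cm³.
Total extruded = 48.7 + 15.69 + 15.15, so 79.54 cm³.
Mass = 79.54 × 1.18, so 93.8572 g.
At $50.9/kg: 93.8572/1000 × 50.9 = $4.78.

$4.78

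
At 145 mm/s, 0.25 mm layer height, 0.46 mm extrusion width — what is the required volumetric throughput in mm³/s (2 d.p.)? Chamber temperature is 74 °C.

Extrusion cross-section = 0.25 × 0.46, so 0.115 mm².
Volumetric flow = 145 × 0.115 = 16.68 mm³/s.

16.68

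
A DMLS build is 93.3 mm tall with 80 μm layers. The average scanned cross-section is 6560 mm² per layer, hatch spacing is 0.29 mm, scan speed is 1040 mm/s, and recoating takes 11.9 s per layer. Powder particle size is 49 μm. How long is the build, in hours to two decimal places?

Number of layers: 93.3 / 0.08 → 1167 (rounded up).
Hatch length per layer = 6560 / 0.29 = 22620.7 mm.
Scan time per layer: 22620.7 / 1040 → 21.7507 s.
Layer cycle: 21.7507 + 11.9 → 33.6507 s.
1167 layers × 33.6507 s/layer = 39270.3669 s, i.e. 10.91 hours.

10.91 hours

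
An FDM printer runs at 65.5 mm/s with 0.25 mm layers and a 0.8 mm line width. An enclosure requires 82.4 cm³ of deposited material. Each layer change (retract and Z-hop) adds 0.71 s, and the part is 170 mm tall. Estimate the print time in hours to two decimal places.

1.88 hours

Bead cross-section: 0.25 × 0.8 → 0.2 mm².
Path length: 82400 mm³ / 0.2 mm² → 412000 mm.
Time extruding: 412000 / 65.5 → 6290.1 s.
Layers = ⌈170/0.25⌉ = 680.
Non-print overhead = 680 × 0.71 = 482.8 s.
Altogether 6290.1 + 482.8 = 6772.9 s, i.e. 1.88 hours.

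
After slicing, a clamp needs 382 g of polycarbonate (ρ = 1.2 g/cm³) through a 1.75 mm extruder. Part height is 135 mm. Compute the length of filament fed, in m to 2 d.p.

132.35 m

Volume = 382 g / 1.2 g·cm⁻³ = 318.3333 cm³ = 318333.3 mm³.
Cross-section of 1.75 mm filament: π·(1.75/2)² = 2.4053 mm².
L = V/A = 318333.3/2.4053 = 132346.61 mm → 132.35 m.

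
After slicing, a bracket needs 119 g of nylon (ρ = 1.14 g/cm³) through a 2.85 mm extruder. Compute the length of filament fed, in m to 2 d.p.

16.36 m

Extruded volume: 119/1.14 = 104.386 cm³ (104386 mm³).
Cross-section of 2.85 mm filament: π·(2.85/2)² = 6.3794 mm².
Length = 104386 / 6.3794 = 16362.98 mm = 16.36 m.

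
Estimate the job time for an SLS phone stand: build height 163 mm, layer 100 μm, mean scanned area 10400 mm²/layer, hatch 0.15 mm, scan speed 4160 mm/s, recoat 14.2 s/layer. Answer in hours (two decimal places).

13.98 hours

Layer count = ceil(163 / 0.1) = 1630.
Per-layer scan distance: 10400 / 0.15 → 69333.3 mm.
Scan time per layer: 69333.3 / 4160 → 16.6667 s.
Time per layer = 16.6667 + 14.2, so 30.8667 s.
Build time = 1630 × 30.8667 = 50312.721 s = 13.98 hours.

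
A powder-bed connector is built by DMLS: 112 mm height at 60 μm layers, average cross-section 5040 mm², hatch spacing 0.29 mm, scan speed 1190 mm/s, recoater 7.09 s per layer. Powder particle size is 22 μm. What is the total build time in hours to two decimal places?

Number of layers: 112 / 0.06 → 1867 (rounded up).
Hatch length per layer: 5040 / 0.29 → 17379.3 mm.
Per-layer scan time = 17379.3 / 1190 = 14.6045 s.
Per-layer time = 14.6045 + 7.09 = 21.6945 s.
Total: 1867 × 21.6945 s = 40503.6315 s → 11.25 hours.

11.25 hours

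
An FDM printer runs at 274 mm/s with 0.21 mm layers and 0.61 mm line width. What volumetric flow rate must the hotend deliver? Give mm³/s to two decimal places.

35.10

Extrusion cross-section = 0.21 × 0.61 = 0.1281 mm².
Q = v·A = 274 × 0.1281 = 35.10 mm³/s.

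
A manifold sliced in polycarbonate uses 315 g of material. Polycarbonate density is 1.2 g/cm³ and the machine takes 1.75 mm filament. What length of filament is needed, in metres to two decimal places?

Volume = 315 g / 1.2 g·cm⁻³ = 262.5 cm³ = 262500 mm³.
A = π r² = π × 0.875² = 2.4053 mm².
L = V/A = 262500/2.4053 = 109134 mm → 109.13 m.

109.13 m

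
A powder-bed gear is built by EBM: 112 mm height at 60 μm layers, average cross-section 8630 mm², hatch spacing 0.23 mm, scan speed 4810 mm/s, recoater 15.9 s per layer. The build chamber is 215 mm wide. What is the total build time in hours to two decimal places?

Number of layers: 112 / 0.06 → 1867 (rounded up).
Hatch length per layer = 8630 / 0.23, so 37521.7 mm.
Per-layer scan time: 37521.7 / 4810 → 7.8008 s.
Time per layer = 7.8008 + 15.9 = 23.7008 s.
1867 layers × 23.7008 s/layer = 44249.3936 s, i.e. 12.29 hours.

12.29 hours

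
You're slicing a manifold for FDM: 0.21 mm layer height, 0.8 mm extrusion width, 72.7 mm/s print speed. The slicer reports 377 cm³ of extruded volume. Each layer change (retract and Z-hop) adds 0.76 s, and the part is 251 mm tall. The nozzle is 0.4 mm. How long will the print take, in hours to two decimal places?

Bead cross-section: 0.21 × 0.8 → 0.168 mm².
Total extruded path = 377000/0.168 = 2244047.6 mm.
Time extruding = 2244047.6 / 72.7, so 30867.2 s.
Number of layers: 251 / 0.21 → 1196 (rounded up).
Non-print overhead = 1196 × 0.76, so 908.96 s.
Altogether 30867.2 + 908.96 = 31776.16 s, i.e. 8.83 hours.

8.83 hours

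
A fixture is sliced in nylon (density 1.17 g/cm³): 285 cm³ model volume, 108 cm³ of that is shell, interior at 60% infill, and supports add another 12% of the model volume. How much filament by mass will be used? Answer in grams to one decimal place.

Volume inside the shell: 285 − 108 → 177 cm³.
Infill volume = 0.60 × 177, so 106.2 cm³.
Support: 0.12 × 285 → 34.2 cm³.
Deposited volume = 108 + 106.2 + 34.2 = 248.4 cm³.
Mass = 248.4 × 1.17 = 290.628 g.

290.6 g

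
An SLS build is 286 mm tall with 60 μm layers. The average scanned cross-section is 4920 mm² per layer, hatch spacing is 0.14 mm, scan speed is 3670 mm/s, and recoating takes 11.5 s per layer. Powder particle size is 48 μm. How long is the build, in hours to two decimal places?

Number of layers: 286 / 0.06 → 4767 (rounded up).
Scan path per layer: 4920 / 0.14 → 35142.9 mm.
Per-layer scan time = 35142.9 / 3670, so 9.5757 s.
Time per layer: 9.5757 + 11.5 → 21.0757 s.
4767 layers × 21.0757 s/layer = 100467.8619 s, i.e. 27.91 hours.

27.91 hours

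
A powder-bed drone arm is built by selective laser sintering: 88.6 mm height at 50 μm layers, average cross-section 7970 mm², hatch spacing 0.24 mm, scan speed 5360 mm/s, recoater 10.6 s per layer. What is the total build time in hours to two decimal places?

Layer count = ceil(88.6 / 0.05) = 1772.
Per-layer scan distance = 7970 / 0.24, so 33208.3 mm.
Per-layer scan time = 33208.3 / 5360 = 6.1956 s.
Layer cycle = 6.1956 + 10.6, so 16.7956 s.
Total: 1772 × 16.7956 s = 29761.8032 s → 8.27 hours.

8.27 hours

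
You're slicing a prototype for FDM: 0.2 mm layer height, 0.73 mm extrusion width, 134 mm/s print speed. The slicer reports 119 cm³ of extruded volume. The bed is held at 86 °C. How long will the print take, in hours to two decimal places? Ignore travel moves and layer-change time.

1.69 hours

Bead cross-section = 0.2 × 0.73, so 0.146 mm².
Total extruded path = 119000/0.146 = 815068.5 mm.
Time extruding = 815068.5 / 134 = 6082.6 s.
That's 6082.6 s → 1.69 hours.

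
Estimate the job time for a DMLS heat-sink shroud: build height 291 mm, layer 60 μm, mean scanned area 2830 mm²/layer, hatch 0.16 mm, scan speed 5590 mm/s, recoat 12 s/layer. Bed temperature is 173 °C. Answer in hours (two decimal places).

20.43 hours

Layers = ⌈291/0.06⌉ = 4850.
Per-layer scan distance: 2830 / 0.16 → 17687.5 mm.
Per-layer scan time = 17687.5 / 5590 = 3.1641 s.
Layer cycle = 3.1641 + 12 = 15.1641 s.
Total: 4850 × 15.1641 s = 73545.885 s → 20.43 hours.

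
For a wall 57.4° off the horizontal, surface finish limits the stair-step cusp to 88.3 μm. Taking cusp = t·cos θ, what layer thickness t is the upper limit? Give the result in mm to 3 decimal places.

0.164 mm

t = h_c / cos θ = 0.0883 / 0.5388 = 0.164 mm.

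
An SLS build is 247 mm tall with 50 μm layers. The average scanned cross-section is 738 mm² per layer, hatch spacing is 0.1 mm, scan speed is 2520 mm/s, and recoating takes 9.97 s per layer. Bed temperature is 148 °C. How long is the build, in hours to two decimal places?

Number of layers: 247 / 0.05 → 4940 (rounded up).
Per-layer scan distance: 738 / 0.1 → 7380 mm.
Laser time per layer: 7380 / 2520 → 2.9286 s.
Time per layer: 2.9286 + 9.97 → 12.8986 s.
Total: 4940 × 12.8986 s = 63719.084 s → 17.70 hours.

17.70 hours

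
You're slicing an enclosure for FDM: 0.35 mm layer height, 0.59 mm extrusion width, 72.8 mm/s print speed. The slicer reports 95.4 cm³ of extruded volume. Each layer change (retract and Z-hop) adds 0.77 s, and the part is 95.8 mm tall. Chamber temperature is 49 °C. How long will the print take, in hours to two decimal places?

Extrusion cross-section: 0.35 × 0.59 → 0.2065 mm².
Toolpath length = 95.4 cm³ / 0.2065 mm² = 95400 / 0.2065 = 461985.5 mm.
Print-move time = 461985.5 / 72.8, so 6346 s.
Number of layers: 95.8 / 0.35 → 274 (rounded up).
Layer-change overhead: 274 × 0.77 → 210.98 s.
Altogether 6346 + 210.98 = 6556.98 s, i.e. 1.82 hours.

1.82 hours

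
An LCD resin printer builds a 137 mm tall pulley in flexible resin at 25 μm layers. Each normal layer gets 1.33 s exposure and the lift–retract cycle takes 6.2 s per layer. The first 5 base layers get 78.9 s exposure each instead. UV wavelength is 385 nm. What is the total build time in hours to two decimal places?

11.57 hours

Layer count = ceil(137 / 0.025) = 5480.
Base layers = 5 × (78.9 + 6.2), so 425.5 s.
Normal layers = 5475 × (1.33 + 6.2) = 41226.75 s.
Sum: 425.5 + 41226.75 = 41652.25 s → 11.57 hours.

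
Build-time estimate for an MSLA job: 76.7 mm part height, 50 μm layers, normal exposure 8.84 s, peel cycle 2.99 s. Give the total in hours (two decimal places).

5.04 hours

Layers = ⌈76.7/0.05⌉ = 1534.
Cycle time = 8.84 + 2.99, so 11.83 s.
Total = 1534 × 11.83 = 18147.22 s = 5.04 hours.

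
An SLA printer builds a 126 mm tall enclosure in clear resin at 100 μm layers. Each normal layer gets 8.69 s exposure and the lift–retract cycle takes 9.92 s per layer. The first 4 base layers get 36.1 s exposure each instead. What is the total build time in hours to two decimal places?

6.54 hours

Layers = ⌈126/0.1⌉ = 1260.
Burn-in layers: 4 × (36.1 + 9.92) → 184.08 s.
Normal layers: 1256 × (8.69 + 9.92) → 23374.16 s.
Total = 184.08 + 23374.16 = 23558.24 s = 6.54 hours.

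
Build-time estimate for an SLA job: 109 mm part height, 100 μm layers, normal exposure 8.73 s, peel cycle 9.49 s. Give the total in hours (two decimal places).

Layer count = ceil(109 / 0.1) = 1090.
Each layer takes = 8.73 + 9.49, so 18.22 s.
Build time: 1090 × 18.22 s = 19859.8 s, i.e. 5.52 hours.

5.52 hours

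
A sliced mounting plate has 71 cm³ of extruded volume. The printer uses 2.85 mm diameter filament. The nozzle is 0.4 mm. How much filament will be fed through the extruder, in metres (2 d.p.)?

11.13 m

Filament cross-section = π × (2.85/2)² = 6.3794 mm².
L = 71000 mm³ / 6.3794 mm² = 11129.57 mm, i.e. 11.13 m.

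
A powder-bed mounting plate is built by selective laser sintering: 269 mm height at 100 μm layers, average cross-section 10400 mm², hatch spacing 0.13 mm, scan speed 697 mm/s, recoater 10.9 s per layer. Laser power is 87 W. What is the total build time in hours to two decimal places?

93.91 hours

Layer count = ceil(269 / 0.1) = 2690.
Scan path per layer = 10400 / 0.13, so 80000 mm.
Scan time per layer = 80000 / 697, so 114.7776 s.
Per-layer time = 114.7776 + 10.9, so 125.6776 s.
Build time = 2690 × 125.6776 = 338072.744 s = 93.91 hours.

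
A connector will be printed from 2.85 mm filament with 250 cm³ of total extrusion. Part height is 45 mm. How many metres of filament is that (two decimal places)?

A = π r² = π × 1.425² = 6.3794 mm².
Length = 250 cm³ / 6.3794 mm² = 250000 / 6.3794 = 39188.64 mm = 39.19 m.

39.19 m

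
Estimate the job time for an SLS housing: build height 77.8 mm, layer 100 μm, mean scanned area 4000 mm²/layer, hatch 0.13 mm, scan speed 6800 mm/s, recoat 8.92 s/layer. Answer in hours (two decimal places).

2.91 hours

Layers = ⌈77.8/0.1⌉ = 778.
Hatch length per layer: 4000 / 0.13 → 30769.2 mm.
Per-layer scan time: 30769.2 / 6800 → 4.5249 s.
Time per layer = 4.5249 + 8.92, so 13.4449 s.
Build time = 778 × 13.4449 = 10460.1322 s = 2.91 hours.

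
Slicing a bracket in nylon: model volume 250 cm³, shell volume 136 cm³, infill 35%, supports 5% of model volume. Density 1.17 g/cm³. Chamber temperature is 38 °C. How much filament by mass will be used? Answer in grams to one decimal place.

220.4 g

Interior volume: 250 − 136 → 114 cm³.
Infill volume = 0.35 × 114 = 39.9 cm³.
Support: 0.05 × 250 → 12.5 cm³.
Total extruded = 136 + 39.9 + 12.5, so 188.4 cm³.
Mass = 188.4 × 1.17, so 220.428 g.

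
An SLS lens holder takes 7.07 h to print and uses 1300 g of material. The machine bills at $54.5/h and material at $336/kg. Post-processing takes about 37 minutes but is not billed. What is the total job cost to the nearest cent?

$822.12

Machine cost = 54.5 × 7.07, so $385.315.
Feedstock cost = 336 × 1300/1000, so $436.80.
Total = 385.315 + 436.80 = 822.115 ≈ $822.12.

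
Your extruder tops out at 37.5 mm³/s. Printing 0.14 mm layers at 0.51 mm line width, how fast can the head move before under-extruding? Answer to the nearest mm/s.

A: 0.14 × 0.51 → 0.0714 mm².
v_max = Q/A = 37.5/0.0714 = 525.21 mm/s → 525 mm/s.

525 mm/s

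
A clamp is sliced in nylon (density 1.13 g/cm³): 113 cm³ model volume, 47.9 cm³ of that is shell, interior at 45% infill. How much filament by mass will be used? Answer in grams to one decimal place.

87.2 g

Volume inside the shell = 113 − 47.9 = 65.1 cm³.
Infill deposited: 0.45 × 65.1 → 29.295 cm³.
Total extruded = 47.9 + 29.295 = 77.195 cm³.
Mass = 77.195 × 1.13, so 87.23035 g.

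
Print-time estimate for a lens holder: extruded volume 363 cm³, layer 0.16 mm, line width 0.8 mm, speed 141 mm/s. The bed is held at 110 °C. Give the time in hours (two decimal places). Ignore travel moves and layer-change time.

5.59 hours

Bead cross-section: 0.16 × 0.8 → 0.128 mm².
Total extruded path = 363000/0.128 = 2835937.5 mm.
Extrusion time = 2835937.5 / 141, so 20113 s.
In the requested units: 20113 s = 5.59 hours.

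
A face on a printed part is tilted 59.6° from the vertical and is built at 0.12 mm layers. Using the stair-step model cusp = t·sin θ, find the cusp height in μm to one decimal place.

Cusp = layer height × sin(59.6°) = 0.12 × 0.8625 = 0.1035 mm = 103.5 μm.

103.5 μm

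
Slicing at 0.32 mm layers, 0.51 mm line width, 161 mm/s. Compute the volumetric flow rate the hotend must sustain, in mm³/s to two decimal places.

Extrusion cross-section: 0.32 × 0.51 → 0.1632 mm².
Volumetric flow = 161 × 0.1632 = 26.28 mm³/s.

26.28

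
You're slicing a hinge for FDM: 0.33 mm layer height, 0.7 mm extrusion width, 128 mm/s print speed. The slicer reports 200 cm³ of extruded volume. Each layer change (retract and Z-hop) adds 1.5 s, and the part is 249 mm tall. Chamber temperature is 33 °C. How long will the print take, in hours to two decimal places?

Bead cross-section: 0.33 × 0.7 → 0.231 mm².
Total extruded path = 200000/0.231 = 865800.9 mm.
Extrusion time = 865800.9 / 128, so 6764.1 s.
Number of layers: 249 / 0.33 → 755 (rounded up).
Layer-change overhead: 755 × 1.5 → 1132.5 s.
Altogether 6764.1 + 1132.5 = 7896.6 s, i.e. 2.19 hours.

2.19 hours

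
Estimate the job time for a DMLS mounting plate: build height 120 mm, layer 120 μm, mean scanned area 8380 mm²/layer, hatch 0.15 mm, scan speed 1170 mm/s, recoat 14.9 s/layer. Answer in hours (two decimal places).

17.40 hours

Layers = ⌈120/0.12⌉ = 1000.
Hatch length per layer = 8380 / 0.15, so 55866.7 mm.
Scan time per layer = 55866.7 / 1170 = 47.7493 s.
Layer cycle: 47.7493 + 14.9 → 62.6493 s.
Build time = 1000 × 62.6493 = 62649.3 s = 17.40 hours.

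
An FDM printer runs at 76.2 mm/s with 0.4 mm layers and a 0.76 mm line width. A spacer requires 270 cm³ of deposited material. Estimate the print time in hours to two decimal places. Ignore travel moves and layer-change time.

Bead cross-section: 0.4 × 0.76 → 0.304 mm².
Path length: 270000 mm³ / 0.304 mm² → 888157.9 mm.
Print-move time = 888157.9 / 76.2 = 11655.6 s.
That's 11655.6 s → 3.24 hours.

3.24 hours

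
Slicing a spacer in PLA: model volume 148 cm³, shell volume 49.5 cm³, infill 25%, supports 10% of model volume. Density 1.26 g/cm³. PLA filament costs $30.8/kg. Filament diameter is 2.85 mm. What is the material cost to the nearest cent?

Volume inside the shell: 148 − 49.5 → 98.5 cm³.
Deposited infill = 0.25 × 98.5, so 24.625 cm³.
Support = 0.10 × 148, so 14.8 cm³.
Total extruded: 49.5 + 24.625 + 14.8 → 88.925 cm³.
Mass = 88.925 × 1.26 = 112.0455 g.
At $30.8/kg: 112.0455/1000 × 30.8 = $3.45.

$3.45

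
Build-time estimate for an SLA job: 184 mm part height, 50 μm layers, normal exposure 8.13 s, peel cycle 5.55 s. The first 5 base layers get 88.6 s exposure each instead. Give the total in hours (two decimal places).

Layer count = ceil(184 / 0.05) = 3680.
Bottom layers: 5 × (88.6 + 5.55) → 470.75 s.
Regular layers = 3675 × (8.13 + 5.55), so 50274 s.
Sum: 470.75 + 50274 = 50744.75 s → 14.10 hours.

14.10 hours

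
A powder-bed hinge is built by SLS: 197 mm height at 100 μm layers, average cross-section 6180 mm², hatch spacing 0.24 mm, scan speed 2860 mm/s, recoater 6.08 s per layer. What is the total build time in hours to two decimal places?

Layer count = ceil(197 / 0.1) = 1970.
Per-layer scan distance = 6180 / 0.24, so 25750 mm.
Scan time per layer = 25750 / 2860 = 9.0035 s.
Time per layer: 9.0035 + 6.08 → 15.0835 s.
Build time = 1970 × 15.0835 = 29714.495 s = 8.25 hours.

8.25 hours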